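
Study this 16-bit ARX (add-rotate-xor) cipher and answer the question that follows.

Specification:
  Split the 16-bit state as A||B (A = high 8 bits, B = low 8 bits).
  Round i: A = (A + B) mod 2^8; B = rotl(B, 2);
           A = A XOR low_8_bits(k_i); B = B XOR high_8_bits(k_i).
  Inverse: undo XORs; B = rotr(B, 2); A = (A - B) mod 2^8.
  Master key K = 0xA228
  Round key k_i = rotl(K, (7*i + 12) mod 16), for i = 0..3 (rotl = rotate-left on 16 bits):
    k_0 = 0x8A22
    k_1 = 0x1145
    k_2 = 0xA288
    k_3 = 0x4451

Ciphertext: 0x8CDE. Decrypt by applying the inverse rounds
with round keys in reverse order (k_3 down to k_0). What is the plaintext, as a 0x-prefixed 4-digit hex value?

s_0 = ciphertext = 0x8CDE
s_1 = InvRound(s_0, k_3) = 0x37A6
s_2 = InvRound(s_1, k_2) = 0xBE01
s_3 = InvRound(s_2, k_1) = 0xF704
s_4 = InvRound(s_3, k_0) = 0x32A3

0x32A3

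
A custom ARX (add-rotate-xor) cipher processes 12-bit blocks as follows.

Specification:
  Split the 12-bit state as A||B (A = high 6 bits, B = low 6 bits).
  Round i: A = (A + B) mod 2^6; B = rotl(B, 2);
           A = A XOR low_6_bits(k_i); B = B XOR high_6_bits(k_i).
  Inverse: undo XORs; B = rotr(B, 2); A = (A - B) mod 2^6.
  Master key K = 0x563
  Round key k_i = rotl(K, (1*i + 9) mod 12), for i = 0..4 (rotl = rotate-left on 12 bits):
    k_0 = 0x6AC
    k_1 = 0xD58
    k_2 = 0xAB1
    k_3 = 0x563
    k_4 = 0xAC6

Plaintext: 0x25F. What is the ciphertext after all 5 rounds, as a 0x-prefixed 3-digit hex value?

0x4FF

s_0 = plaintext = 0x25F
s_1 = Round(s_0, k_0) = 0x127
s_2 = Round(s_1, k_1) = 0xCEB
s_3 = Round(s_2, k_2) = 0xBC4
s_4 = Round(s_3, k_3) = 0x405
s_5 = Round(s_4, k_4) = 0x4FF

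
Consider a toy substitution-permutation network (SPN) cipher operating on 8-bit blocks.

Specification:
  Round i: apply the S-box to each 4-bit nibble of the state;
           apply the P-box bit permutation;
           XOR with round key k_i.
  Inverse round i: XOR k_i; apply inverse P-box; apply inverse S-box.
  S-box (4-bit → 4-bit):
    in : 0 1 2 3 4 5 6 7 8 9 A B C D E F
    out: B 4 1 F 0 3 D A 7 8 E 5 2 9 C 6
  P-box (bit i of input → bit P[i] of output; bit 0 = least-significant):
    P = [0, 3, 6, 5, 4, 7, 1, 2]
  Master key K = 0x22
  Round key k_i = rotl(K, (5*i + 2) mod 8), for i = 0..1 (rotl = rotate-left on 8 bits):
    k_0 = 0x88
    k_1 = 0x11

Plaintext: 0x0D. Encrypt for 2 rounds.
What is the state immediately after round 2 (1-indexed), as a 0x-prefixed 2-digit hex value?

s_0 = plaintext = 0x0D
s_1 = Round(s_0, k_0) = 0x3D
s_2 = Round(s_1, k_1) = 0xA6

0xA6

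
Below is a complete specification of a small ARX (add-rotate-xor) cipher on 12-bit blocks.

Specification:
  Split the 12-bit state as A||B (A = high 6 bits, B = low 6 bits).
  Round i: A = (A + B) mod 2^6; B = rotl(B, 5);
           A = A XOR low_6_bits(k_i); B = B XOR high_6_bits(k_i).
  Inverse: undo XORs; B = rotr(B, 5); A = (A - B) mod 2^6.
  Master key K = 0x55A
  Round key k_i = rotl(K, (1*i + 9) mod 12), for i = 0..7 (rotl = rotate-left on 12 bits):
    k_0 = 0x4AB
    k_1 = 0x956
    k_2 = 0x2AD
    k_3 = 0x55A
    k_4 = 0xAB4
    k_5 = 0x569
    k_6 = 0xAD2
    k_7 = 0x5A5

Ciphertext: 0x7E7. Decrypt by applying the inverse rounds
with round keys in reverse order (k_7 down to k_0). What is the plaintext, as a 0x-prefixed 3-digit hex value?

s_0 = ciphertext = 0x7E7
s_1 = InvRound(s_0, k_7) = 0x5E3
s_2 = InvRound(s_1, k_6) = 0xD50
s_3 = InvRound(s_2, k_5) = 0x48A
s_4 = InvRound(s_3, k_4) = 0x941
s_5 = InvRound(s_4, k_3) = 0x5E8
s_6 = InvRound(s_5, k_2) = 0xD45
s_7 = InvRound(s_6, k_1) = 0x881
s_8 = InvRound(s_7, k_0) = 0x8E6

0x8E6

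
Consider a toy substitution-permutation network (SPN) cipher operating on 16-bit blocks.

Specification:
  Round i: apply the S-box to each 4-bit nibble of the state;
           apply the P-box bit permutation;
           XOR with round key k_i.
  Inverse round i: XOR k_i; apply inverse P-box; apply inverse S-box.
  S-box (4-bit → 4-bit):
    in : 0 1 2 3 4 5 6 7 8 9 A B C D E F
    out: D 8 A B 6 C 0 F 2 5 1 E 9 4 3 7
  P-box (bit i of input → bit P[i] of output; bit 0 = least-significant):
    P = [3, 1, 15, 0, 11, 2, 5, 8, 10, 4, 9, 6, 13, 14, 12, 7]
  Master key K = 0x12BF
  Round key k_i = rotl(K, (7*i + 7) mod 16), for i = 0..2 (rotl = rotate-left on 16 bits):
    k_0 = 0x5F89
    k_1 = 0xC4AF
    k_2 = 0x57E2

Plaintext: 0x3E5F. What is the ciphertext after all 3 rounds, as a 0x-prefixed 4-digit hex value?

s_0 = plaintext = 0x3E5F
s_1 = Round(s_0, k_0) = 0xBA33
s_2 = Round(s_1, k_1) = 0x9920
s_3 = Round(s_2, k_2) = 0xE0EF

0xE0EF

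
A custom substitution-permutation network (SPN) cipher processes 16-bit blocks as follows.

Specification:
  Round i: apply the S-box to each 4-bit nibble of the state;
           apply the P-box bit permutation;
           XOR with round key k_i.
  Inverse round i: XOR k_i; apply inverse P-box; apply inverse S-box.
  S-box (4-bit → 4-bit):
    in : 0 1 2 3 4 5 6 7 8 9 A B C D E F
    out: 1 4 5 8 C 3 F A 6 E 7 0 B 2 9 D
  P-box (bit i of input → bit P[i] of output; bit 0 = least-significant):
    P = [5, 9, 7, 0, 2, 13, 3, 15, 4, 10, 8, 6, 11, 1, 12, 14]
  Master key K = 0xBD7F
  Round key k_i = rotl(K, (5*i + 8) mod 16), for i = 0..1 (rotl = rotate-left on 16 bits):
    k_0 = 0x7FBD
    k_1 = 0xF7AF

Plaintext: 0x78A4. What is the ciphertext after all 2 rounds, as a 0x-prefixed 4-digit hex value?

s_0 = plaintext = 0x78A4
s_1 = Round(s_0, k_0) = 0x1A32
s_2 = Round(s_1, k_1) = 0x621F

0x621F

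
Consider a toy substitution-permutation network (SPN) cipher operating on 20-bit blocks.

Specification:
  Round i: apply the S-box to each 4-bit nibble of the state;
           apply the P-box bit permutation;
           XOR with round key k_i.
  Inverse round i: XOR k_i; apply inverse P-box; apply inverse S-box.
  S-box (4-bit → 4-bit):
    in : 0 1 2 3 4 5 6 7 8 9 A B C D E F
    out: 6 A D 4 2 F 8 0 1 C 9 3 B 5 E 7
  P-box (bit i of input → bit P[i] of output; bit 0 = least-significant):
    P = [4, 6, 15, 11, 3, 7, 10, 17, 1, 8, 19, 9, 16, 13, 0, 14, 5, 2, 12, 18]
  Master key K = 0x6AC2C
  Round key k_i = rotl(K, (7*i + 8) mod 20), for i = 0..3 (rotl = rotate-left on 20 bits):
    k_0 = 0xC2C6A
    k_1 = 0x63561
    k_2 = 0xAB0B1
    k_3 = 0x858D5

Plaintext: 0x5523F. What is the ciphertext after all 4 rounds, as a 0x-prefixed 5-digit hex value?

0x88FE2

s_0 = plaintext = 0x5523F
s_1 = Round(s_0, k_0) = 0x1DA1D
s_2 = Round(s_1, k_1) = 0x1B7F6
s_3 = Round(s_2, k_2) = 0xF9C3D
s_4 = Round(s_3, k_3) = 0x88FE2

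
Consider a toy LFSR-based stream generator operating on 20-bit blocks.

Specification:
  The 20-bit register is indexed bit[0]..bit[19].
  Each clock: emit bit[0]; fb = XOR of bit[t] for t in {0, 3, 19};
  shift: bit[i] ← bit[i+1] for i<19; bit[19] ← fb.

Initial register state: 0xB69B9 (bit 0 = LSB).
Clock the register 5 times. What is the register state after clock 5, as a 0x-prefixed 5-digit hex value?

reg_0 = 0xB69B9
clock 1: out=1, reg = 0xDB4DC
clock 2: out=0, reg = 0x6DA6E
clock 3: out=0, reg = 0xB6D37
clock 4: out=1, reg = 0x5B69B
clock 5: out=1, reg = 0x2DB4D

0x2DB4D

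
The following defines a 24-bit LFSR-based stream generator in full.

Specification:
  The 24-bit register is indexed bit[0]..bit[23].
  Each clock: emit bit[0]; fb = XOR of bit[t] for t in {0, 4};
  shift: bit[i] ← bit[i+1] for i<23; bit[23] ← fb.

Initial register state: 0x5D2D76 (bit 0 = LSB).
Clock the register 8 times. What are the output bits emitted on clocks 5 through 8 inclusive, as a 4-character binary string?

reg_0 = 0x5D2D76
clock 1: out=0, reg = 0xAE96BB
clock 2: out=1, reg = 0x574B5D
clock 3: out=1, reg = 0x2BA5AE
clock 4: out=0, reg = 0x15D2D7
clock 5: out=1, reg = 0x0AE96B
clock 6: out=1, reg = 0x8574B5
clock 7: out=1, reg = 0x42BA5A
clock 8: out=0, reg = 0xA15D2D

1110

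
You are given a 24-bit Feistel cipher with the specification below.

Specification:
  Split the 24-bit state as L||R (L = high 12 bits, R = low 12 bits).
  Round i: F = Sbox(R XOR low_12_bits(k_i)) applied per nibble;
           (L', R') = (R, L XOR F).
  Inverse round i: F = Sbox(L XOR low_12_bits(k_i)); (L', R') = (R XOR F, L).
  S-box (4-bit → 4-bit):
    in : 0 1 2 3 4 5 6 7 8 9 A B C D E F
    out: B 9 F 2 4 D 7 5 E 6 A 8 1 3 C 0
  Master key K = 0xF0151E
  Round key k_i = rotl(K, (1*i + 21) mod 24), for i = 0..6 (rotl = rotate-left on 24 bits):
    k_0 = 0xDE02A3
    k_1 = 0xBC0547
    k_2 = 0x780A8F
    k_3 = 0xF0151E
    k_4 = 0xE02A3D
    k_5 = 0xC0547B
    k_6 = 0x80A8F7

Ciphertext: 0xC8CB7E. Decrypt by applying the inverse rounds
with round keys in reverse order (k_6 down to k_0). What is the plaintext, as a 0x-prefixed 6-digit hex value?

0xFFC848

s_0 = ciphertext = 0xC8CB7E
s_1 = InvRound(s_0, k_6) = 0xF26C8C
s_2 = InvRound(s_1, k_5) = 0x45FF26
s_3 = InvRound(s_2, k_4) = 0x35945F
s_4 = InvRound(s_3, k_3) = 0x31A359
s_5 = InvRound(s_4, k_2) = 0x53431A
s_6 = InvRound(s_5, k_1) = 0x848534
s_7 = InvRound(s_6, k_0) = 0xFFC848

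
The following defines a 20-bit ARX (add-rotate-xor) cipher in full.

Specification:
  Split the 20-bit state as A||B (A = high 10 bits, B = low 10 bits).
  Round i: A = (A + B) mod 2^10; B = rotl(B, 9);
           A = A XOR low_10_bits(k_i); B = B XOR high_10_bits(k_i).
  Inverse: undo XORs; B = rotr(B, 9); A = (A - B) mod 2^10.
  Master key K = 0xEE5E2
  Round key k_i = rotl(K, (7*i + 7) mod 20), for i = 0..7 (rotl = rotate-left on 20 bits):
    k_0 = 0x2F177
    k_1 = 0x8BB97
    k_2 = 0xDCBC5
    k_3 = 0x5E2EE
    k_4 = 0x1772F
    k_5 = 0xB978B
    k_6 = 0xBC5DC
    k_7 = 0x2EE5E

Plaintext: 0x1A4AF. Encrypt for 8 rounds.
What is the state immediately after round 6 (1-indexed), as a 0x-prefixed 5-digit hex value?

0x29F2E

s_0 = plaintext = 0x1A4AF
s_1 = Round(s_0, k_0) = 0x1BEEB
s_2 = Round(s_1, k_1) = 0x3355B
s_3 = Round(s_2, k_2) = 0x7B5DF
s_4 = Round(s_3, k_3) = 0x48B97
s_5 = Round(s_4, k_4) = 0xE5B96
s_6 = Round(s_5, k_5) = 0x29F2E
s_7 = Round(s_6, k_6) = 0x82766
s_8 = Round(s_7, k_7) = 0xCC508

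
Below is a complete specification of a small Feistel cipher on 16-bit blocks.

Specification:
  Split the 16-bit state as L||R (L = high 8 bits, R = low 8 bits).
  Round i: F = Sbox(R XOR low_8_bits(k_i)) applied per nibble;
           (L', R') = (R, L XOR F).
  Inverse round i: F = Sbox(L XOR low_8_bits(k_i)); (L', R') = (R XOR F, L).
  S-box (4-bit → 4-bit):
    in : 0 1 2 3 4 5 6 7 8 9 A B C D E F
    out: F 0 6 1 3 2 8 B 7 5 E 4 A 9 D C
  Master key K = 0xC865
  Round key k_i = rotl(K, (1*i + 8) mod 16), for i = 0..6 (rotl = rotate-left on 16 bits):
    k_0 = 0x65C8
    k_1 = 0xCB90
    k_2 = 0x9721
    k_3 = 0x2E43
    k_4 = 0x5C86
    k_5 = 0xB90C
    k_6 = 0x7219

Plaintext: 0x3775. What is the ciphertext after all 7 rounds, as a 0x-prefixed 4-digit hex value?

0x69B1

s_0 = plaintext = 0x3775
s_1 = Round(s_0, k_0) = 0x757E
s_2 = Round(s_1, k_1) = 0x7EA8
s_3 = Round(s_2, k_2) = 0xA80B
s_4 = Round(s_3, k_3) = 0x0B9F
s_5 = Round(s_4, k_4) = 0x9F0E
s_6 = Round(s_5, k_5) = 0x0E69
s_7 = Round(s_6, k_6) = 0x69B1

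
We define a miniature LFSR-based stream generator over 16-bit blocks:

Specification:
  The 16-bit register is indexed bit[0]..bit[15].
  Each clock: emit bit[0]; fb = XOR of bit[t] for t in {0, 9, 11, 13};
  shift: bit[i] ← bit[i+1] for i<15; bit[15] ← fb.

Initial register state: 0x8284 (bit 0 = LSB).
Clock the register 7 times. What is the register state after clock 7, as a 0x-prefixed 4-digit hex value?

reg_0 = 0x8284
clock 1: out=0, reg = 0xC142
clock 2: out=0, reg = 0x60A1
clock 3: out=1, reg = 0x3050
clock 4: out=0, reg = 0x9828
clock 5: out=0, reg = 0xCC14
clock 6: out=0, reg = 0xE60A
clock 7: out=0, reg = 0x7305

0x7305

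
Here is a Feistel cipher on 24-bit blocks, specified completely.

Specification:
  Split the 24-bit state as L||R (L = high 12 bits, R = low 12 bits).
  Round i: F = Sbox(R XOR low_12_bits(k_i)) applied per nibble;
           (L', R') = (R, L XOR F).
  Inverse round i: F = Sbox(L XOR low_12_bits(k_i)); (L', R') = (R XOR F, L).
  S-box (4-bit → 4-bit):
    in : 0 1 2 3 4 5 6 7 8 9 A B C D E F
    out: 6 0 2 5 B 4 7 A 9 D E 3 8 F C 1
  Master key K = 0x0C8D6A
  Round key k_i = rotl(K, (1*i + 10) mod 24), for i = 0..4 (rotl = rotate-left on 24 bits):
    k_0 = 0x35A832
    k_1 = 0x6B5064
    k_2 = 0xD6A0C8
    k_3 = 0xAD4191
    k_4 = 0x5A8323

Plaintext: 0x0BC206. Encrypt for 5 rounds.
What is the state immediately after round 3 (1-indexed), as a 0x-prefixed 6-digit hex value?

s_0 = plaintext = 0x0BC206
s_1 = Round(s_0, k_0) = 0x206EE7
s_2 = Round(s_1, k_1) = 0xEE7E93
s_3 = Round(s_2, k_2) = 0xE932A4
s_4 = Round(s_3, k_3) = 0x2A4BC7
s_5 = Round(s_4, k_4) = 0xBC7B6F

0xE932A4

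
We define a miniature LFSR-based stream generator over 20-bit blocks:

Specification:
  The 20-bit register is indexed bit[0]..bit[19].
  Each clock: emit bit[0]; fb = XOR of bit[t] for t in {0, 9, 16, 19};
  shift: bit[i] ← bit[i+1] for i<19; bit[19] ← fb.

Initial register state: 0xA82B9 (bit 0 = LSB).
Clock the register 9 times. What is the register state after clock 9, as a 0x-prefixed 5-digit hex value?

reg_0 = 0xA82B9
clock 1: out=1, reg = 0xD415C
clock 2: out=0, reg = 0x6A0AE
clock 3: out=0, reg = 0x35057
clock 4: out=1, reg = 0x1A82B
clock 5: out=1, reg = 0x0D415
clock 6: out=1, reg = 0x86A0A
clock 7: out=0, reg = 0x43505
clock 8: out=1, reg = 0xA1A82
clock 9: out=0, reg = 0x50D41

0x50D41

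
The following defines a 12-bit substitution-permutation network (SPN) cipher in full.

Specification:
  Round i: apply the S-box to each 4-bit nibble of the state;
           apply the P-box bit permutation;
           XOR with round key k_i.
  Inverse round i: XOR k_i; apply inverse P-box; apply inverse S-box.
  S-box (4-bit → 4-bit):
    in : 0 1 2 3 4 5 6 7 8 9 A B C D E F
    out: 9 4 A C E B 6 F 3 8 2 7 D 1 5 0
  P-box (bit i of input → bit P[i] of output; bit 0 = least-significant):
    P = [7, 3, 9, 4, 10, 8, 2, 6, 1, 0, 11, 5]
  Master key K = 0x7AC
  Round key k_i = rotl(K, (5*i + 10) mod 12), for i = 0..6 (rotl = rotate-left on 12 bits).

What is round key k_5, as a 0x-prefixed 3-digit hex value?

0x3D6

K = 0x7AC
k_0 = rotl(K, (5*0+10) mod 12) = rotl(K, 10) = 0x1EB
k_1 = rotl(K, (5*1+10) mod 12) = rotl(K, 3) = 0xD63
k_2 = rotl(K, (5*2+10) mod 12) = rotl(K, 8) = 0xC7A
k_3 = rotl(K, (5*3+10) mod 12) = rotl(K, 1) = 0xF58
k_4 = rotl(K, (5*4+10) mod 12) = rotl(K, 6) = 0xB1E
k_5 = rotl(K, (5*5+10) mod 12) = rotl(K, 11) = 0x3D6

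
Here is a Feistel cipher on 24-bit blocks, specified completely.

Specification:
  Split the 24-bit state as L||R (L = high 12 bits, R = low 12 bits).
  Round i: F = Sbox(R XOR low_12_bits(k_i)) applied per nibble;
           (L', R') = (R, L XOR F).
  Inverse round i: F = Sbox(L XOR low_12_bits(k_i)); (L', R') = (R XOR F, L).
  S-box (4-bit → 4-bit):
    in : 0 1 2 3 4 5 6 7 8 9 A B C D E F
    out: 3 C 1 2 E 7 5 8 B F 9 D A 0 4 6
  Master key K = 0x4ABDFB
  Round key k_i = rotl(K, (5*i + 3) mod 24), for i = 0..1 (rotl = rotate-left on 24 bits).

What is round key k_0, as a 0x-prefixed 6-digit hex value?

0x55EFDA

K = 0x4ABDFB
k_0 = rotl(K, (5*0+3) mod 24) = rotl(K, 3) = 0x55EFDA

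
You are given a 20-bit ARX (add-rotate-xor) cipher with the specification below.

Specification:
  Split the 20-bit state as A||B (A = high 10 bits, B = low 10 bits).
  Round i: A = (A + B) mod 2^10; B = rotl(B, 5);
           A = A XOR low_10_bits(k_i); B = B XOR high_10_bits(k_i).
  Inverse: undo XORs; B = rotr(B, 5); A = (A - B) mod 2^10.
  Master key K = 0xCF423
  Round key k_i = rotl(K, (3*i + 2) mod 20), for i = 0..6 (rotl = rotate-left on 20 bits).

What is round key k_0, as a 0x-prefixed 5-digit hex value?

0x3D08F

K = 0xCF423
k_0 = rotl(K, (3*0+2) mod 20) = rotl(K, 2) = 0x3D08F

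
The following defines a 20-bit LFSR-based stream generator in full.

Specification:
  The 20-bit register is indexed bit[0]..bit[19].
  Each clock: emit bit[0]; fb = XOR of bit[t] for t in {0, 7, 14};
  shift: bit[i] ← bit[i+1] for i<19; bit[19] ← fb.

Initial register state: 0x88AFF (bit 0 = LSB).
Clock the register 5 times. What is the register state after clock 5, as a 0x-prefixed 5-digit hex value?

reg_0 = 0x88AFF
clock 1: out=1, reg = 0x4457F
clock 2: out=1, reg = 0x222BF
clock 3: out=1, reg = 0x1115F
clock 4: out=1, reg = 0x888AF
clock 5: out=1, reg = 0x44457

0x44457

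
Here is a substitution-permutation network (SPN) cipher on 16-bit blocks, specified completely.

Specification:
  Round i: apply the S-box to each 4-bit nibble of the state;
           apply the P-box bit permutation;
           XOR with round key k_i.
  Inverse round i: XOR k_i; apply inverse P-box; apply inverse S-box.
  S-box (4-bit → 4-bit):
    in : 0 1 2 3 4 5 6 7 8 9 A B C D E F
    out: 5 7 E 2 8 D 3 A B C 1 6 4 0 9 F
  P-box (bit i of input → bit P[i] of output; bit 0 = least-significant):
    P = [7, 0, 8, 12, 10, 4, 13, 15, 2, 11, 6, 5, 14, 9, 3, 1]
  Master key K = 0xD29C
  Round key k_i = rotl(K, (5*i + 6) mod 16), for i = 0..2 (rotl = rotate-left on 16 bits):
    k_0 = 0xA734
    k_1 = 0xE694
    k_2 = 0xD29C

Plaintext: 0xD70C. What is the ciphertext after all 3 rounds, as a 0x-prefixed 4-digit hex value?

s_0 = plaintext = 0xD70C
s_1 = Round(s_0, k_0) = 0x8A14
s_2 = Round(s_1, k_1) = 0x9082
s_3 = Round(s_2, k_2) = 0x47C3

0x47C3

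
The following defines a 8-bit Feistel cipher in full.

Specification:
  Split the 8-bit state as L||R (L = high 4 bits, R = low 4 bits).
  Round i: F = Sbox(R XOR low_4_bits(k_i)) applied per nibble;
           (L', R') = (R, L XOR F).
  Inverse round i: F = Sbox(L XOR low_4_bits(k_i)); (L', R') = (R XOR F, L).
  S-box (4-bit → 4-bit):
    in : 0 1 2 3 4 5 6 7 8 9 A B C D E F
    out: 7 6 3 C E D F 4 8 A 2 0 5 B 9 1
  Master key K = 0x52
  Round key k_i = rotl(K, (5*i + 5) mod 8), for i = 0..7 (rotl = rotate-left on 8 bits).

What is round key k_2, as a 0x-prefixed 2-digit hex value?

K = 0x52
k_0 = rotl(K, (5*0+5) mod 8) = rotl(K, 5) = 0x4A
k_1 = rotl(K, (5*1+5) mod 8) = rotl(K, 2) = 0x49
k_2 = rotl(K, (5*2+5) mod 8) = rotl(K, 7) = 0x29

0x29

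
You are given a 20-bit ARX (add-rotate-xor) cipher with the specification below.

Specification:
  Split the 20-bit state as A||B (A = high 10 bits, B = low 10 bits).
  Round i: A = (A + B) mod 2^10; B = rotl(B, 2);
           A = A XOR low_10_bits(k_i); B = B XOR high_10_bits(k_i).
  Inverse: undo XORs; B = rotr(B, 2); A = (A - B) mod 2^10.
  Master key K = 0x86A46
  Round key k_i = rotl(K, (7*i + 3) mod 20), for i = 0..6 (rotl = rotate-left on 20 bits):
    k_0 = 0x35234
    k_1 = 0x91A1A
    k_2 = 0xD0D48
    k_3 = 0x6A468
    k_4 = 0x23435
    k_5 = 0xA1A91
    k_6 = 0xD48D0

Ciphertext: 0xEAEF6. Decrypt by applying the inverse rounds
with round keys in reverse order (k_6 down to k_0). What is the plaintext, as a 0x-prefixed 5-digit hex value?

0xF603F

s_0 = ciphertext = 0xEAEF6
s_1 = InvRound(s_0, k_6) = 0xC4869
s_2 = InvRound(s_1, k_5) = 0x723BB
s_3 = InvRound(s_2, k_4) = 0xCC2CD
s_4 = InvRound(s_3, k_3) = 0x9FCD9
s_5 = InvRound(s_4, k_2) = 0x146E6
s_6 = InvRound(s_5, k_1) = 0x88C28
s_7 = InvRound(s_6, k_0) = 0xF603F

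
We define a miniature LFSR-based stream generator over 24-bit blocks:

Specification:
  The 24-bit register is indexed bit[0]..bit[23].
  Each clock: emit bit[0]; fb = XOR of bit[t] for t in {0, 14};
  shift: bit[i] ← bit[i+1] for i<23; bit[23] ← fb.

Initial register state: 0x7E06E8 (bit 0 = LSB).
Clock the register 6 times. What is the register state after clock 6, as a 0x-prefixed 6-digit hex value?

0x41F81B

reg_0 = 0x7E06E8
clock 1: out=0, reg = 0x3F0374
clock 2: out=0, reg = 0x1F81BA
clock 3: out=0, reg = 0x0FC0DD
clock 4: out=1, reg = 0x07E06E
clock 5: out=0, reg = 0x83F037
clock 6: out=1, reg = 0x41F81B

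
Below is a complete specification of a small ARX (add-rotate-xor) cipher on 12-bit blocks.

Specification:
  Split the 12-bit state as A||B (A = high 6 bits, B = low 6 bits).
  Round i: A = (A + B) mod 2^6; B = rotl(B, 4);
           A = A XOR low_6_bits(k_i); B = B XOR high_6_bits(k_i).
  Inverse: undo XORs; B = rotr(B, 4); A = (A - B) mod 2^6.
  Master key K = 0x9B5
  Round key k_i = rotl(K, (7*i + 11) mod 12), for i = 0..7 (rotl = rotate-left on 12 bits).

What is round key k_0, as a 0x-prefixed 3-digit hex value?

0xCDA

K = 0x9B5
k_0 = rotl(K, (7*0+11) mod 12) = rotl(K, 11) = 0xCDA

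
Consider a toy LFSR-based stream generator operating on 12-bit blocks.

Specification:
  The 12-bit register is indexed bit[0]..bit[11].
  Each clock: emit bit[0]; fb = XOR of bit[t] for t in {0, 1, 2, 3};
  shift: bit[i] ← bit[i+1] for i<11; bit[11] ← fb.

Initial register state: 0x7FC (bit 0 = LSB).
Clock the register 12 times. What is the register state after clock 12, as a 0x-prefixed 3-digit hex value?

reg_0 = 0x7FC
clock 1: out=0, reg = 0x3FE
clock 2: out=0, reg = 0x9FF
clock 3: out=1, reg = 0x4FF
clock 4: out=1, reg = 0x27F
clock 5: out=1, reg = 0x13F
clock 6: out=1, reg = 0x09F
clock 7: out=1, reg = 0x04F
clock 8: out=1, reg = 0x027
clock 9: out=1, reg = 0x813
clock 10: out=1, reg = 0x409
clock 11: out=1, reg = 0x204
clock 12: out=0, reg = 0x902

0x902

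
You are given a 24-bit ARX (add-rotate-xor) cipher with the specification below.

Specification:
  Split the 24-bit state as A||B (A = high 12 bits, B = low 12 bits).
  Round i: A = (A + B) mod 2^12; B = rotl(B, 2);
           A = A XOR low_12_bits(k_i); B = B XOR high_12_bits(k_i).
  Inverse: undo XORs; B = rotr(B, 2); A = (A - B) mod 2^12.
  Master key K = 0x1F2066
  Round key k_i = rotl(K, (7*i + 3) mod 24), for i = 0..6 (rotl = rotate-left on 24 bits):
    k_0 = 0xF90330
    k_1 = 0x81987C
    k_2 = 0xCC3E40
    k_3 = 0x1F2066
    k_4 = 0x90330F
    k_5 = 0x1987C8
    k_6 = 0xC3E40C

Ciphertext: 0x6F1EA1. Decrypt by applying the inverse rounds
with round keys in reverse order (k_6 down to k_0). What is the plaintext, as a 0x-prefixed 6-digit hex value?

s_0 = ciphertext = 0x6F1EA1
s_1 = InvRound(s_0, k_6) = 0x656CA7
s_2 = InvRound(s_1, k_5) = 0x24FF4F
s_3 = InvRound(s_2, k_4) = 0xFAD193
s_4 = InvRound(s_3, k_3) = 0xBB3418
s_5 = InvRound(s_4, k_2) = 0x7BDE36
s_6 = InvRound(s_5, k_1) = 0x236D8B
s_7 = InvRound(s_6, k_0) = 0x480C86

0x480C86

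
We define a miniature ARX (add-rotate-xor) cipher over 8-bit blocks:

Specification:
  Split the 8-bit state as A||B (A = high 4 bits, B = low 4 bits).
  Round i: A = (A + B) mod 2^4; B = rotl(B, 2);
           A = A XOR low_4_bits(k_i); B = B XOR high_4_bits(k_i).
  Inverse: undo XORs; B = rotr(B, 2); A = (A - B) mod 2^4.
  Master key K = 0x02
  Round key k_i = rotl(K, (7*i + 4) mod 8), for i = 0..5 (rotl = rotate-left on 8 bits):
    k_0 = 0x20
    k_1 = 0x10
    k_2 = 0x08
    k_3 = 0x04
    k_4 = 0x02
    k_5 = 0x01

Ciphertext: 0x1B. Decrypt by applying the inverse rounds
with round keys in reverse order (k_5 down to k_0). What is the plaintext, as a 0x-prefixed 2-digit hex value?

s_0 = ciphertext = 0x1B
s_1 = InvRound(s_0, k_5) = 0x2E
s_2 = InvRound(s_1, k_4) = 0x5B
s_3 = InvRound(s_2, k_3) = 0x3E
s_4 = InvRound(s_3, k_2) = 0x0B
s_5 = InvRound(s_4, k_1) = 0x6A
s_6 = InvRound(s_5, k_0) = 0x42

0x42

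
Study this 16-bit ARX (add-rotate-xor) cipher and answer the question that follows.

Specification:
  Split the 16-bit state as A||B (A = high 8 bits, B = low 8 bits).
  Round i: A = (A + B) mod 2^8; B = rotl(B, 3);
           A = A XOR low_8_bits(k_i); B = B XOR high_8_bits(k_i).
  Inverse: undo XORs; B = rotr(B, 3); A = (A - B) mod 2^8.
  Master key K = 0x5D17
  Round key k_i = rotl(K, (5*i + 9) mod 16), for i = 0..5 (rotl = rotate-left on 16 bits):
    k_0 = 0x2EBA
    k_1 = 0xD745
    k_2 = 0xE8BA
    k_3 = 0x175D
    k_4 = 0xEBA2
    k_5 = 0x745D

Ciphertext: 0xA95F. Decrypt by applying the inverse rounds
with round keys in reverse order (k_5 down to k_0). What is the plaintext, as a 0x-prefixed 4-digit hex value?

0xB282

s_0 = ciphertext = 0xA95F
s_1 = InvRound(s_0, k_5) = 0x8F65
s_2 = InvRound(s_1, k_4) = 0x5CD1
s_3 = InvRound(s_2, k_3) = 0x29D8
s_4 = InvRound(s_3, k_2) = 0x8D06
s_5 = InvRound(s_4, k_1) = 0x8E3A
s_6 = InvRound(s_5, k_0) = 0xB282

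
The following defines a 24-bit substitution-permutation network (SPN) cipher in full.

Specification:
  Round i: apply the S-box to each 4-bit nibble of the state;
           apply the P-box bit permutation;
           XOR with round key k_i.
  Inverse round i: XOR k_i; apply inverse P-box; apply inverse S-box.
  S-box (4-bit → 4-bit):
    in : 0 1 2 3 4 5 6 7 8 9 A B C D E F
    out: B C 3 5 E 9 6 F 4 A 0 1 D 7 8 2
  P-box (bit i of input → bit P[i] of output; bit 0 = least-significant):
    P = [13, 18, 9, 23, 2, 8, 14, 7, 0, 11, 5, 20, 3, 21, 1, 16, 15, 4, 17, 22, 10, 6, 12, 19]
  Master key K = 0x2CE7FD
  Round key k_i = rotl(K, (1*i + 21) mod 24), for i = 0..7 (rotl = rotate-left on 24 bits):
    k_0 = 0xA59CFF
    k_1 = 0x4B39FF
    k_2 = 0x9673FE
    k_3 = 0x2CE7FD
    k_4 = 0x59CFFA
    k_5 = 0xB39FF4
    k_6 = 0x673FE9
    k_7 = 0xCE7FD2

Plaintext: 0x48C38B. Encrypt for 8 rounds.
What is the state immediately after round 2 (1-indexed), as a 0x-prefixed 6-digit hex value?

s_0 = plaintext = 0x48C38B
s_1 = Round(s_0, k_0) = 0xAEEC94
s_2 = Round(s_1, k_1) = 0x9E3A5E
s_3 = Round(s_2, k_2) = 0x5E7330
s_4 = Round(s_3, k_3) = 0xC183D2
s_5 = Round(s_4, k_4) = 0x17BADD
s_6 = Round(s_5, k_5) = 0xFD6CE8
s_7 = Round(s_6, k_6) = 0x55BD1A
s_8 = Round(s_7, k_7) = 0x86B37B

0x9E3A5E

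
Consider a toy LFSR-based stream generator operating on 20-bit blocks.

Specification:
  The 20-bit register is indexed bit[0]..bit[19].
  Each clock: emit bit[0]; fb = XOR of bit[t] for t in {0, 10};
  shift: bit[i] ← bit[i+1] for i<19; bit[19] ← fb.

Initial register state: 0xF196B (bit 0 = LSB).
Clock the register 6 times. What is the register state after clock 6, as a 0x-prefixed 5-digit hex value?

reg_0 = 0xF196B
clock 1: out=1, reg = 0xF8CB5
clock 2: out=1, reg = 0x7C65A
clock 3: out=0, reg = 0xBE32D
clock 4: out=1, reg = 0xDF196
clock 5: out=0, reg = 0x6F8CB
clock 6: out=1, reg = 0xB7C65

0xB7C65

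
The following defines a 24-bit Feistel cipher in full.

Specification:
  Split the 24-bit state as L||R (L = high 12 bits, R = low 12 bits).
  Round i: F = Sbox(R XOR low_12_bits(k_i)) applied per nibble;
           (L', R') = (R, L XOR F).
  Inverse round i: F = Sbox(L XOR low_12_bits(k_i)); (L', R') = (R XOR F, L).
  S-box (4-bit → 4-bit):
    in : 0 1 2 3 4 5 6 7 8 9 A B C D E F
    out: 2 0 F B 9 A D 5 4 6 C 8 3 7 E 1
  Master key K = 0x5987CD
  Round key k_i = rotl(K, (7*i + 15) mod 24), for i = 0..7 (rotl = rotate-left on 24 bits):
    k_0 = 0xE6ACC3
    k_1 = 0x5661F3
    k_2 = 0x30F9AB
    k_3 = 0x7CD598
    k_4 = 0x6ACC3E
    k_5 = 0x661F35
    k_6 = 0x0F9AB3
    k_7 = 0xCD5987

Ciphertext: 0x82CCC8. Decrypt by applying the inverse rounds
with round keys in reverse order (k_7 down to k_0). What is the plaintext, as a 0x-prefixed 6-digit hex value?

s_0 = ciphertext = 0x82CCC8
s_1 = InvRound(s_0, k_7) = 0xC0082C
s_2 = InvRound(s_1, k_6) = 0x5A7C00
s_3 = InvRound(s_2, k_5) = 0x06F5A7
s_4 = InvRound(s_3, k_4) = 0x60706F
s_5 = InvRound(s_4, k_3) = 0xB0E607
s_6 = InvRound(s_5, k_2) = 0x9CDB0E
s_7 = InvRound(s_6, k_1) = 0xFB09CD
s_8 = InvRound(s_7, k_0) = 0x296FB0

0x296FB0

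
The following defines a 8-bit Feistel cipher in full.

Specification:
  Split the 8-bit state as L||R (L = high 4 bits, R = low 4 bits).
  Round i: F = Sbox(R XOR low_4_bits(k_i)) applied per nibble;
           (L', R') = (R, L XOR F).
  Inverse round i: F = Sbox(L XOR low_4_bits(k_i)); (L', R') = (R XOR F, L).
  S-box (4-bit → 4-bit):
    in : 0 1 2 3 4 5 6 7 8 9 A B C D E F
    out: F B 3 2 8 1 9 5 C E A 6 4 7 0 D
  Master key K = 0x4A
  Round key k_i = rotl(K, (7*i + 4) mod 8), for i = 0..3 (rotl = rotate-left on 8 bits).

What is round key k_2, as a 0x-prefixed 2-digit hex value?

0x29

K = 0x4A
k_0 = rotl(K, (7*0+4) mod 8) = rotl(K, 4) = 0xA4
k_1 = rotl(K, (7*1+4) mod 8) = rotl(K, 3) = 0x52
k_2 = rotl(K, (7*2+4) mod 8) = rotl(K, 2) = 0x29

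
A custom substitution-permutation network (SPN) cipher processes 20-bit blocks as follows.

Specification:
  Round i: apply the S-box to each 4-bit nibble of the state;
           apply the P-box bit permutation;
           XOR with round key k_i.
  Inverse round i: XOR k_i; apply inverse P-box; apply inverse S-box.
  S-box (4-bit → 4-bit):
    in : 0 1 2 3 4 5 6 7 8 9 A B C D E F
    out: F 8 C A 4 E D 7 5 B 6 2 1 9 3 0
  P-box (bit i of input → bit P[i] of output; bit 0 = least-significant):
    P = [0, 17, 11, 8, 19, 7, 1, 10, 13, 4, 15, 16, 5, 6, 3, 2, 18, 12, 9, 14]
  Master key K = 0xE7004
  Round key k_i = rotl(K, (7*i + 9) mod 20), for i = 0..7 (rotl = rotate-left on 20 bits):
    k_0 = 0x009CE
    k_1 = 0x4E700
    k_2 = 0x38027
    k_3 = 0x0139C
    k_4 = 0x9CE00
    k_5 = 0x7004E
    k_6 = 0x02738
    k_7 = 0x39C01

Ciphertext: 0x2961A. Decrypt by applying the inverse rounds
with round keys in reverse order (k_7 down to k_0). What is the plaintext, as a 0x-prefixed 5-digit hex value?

0x2F4F9

s_0 = ciphertext = 0x2961A
s_1 = InvRound(s_0, k_7) = 0x44348
s_2 = InvRound(s_1, k_6) = 0xDEE1F
s_3 = InvRound(s_2, k_5) = 0x2B7D7
s_4 = InvRound(s_3, k_4) = 0x33970
s_5 = InvRound(s_4, k_3) = 0x40DBA
s_6 = InvRound(s_5, k_2) = 0xC2530
s_7 = InvRound(s_6, k_1) = 0x2CACF
s_8 = InvRound(s_7, k_0) = 0x2F4F9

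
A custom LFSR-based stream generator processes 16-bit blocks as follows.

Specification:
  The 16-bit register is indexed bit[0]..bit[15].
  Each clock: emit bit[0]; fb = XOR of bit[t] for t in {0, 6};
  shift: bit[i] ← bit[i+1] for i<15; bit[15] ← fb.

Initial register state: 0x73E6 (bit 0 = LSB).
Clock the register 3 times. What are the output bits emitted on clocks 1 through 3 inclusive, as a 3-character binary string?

011

reg_0 = 0x73E6
clock 1: out=0, reg = 0xB9F3
clock 2: out=1, reg = 0x5CF9
clock 3: out=1, reg = 0x2E7C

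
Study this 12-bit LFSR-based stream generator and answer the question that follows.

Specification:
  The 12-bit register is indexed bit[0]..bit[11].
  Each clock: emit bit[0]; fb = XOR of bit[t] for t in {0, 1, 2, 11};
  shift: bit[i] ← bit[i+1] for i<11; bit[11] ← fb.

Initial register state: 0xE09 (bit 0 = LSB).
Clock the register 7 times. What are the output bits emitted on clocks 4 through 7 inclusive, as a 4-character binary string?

reg_0 = 0xE09
clock 1: out=1, reg = 0x704
clock 2: out=0, reg = 0xB82
clock 3: out=0, reg = 0x5C1
clock 4: out=1, reg = 0xAE0
clock 5: out=0, reg = 0xD70
clock 6: out=0, reg = 0xEB8
clock 7: out=0, reg = 0xF5C

1000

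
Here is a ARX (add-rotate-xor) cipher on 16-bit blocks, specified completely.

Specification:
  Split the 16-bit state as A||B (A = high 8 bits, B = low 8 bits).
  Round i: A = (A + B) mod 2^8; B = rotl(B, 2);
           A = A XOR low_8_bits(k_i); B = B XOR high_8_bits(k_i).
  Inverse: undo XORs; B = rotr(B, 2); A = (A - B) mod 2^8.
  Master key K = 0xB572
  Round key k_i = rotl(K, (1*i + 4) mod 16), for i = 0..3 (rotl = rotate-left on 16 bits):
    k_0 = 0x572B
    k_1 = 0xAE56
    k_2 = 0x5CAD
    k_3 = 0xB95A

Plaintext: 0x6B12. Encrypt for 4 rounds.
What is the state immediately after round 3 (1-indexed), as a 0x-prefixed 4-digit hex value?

0x5817

s_0 = plaintext = 0x6B12
s_1 = Round(s_0, k_0) = 0x561F
s_2 = Round(s_1, k_1) = 0x23D2
s_3 = Round(s_2, k_2) = 0x5817
s_4 = Round(s_3, k_3) = 0x35E5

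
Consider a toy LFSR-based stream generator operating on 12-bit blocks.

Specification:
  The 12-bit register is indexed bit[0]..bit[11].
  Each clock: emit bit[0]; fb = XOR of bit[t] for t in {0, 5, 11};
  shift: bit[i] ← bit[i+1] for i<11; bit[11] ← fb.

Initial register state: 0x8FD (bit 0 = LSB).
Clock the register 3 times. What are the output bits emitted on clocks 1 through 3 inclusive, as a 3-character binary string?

reg_0 = 0x8FD
clock 1: out=1, reg = 0xC7E
clock 2: out=0, reg = 0x63F
clock 3: out=1, reg = 0x31F

101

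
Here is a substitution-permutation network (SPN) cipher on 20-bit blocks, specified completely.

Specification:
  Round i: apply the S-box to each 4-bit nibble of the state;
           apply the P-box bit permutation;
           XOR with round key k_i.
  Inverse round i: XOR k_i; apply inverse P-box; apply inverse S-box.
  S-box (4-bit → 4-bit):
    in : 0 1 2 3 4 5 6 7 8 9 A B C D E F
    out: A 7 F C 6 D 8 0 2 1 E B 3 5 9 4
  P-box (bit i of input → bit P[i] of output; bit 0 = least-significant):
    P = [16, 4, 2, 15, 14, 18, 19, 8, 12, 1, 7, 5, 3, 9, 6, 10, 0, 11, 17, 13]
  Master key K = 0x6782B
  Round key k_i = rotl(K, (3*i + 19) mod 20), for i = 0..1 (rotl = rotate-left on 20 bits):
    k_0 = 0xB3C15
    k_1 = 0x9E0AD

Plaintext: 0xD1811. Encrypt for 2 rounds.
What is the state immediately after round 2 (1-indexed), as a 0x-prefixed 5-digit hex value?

0x77899

s_0 = plaintext = 0xD1811
s_1 = Round(s_0, k_0) = 0x47E4A
s_2 = Round(s_1, k_1) = 0x77899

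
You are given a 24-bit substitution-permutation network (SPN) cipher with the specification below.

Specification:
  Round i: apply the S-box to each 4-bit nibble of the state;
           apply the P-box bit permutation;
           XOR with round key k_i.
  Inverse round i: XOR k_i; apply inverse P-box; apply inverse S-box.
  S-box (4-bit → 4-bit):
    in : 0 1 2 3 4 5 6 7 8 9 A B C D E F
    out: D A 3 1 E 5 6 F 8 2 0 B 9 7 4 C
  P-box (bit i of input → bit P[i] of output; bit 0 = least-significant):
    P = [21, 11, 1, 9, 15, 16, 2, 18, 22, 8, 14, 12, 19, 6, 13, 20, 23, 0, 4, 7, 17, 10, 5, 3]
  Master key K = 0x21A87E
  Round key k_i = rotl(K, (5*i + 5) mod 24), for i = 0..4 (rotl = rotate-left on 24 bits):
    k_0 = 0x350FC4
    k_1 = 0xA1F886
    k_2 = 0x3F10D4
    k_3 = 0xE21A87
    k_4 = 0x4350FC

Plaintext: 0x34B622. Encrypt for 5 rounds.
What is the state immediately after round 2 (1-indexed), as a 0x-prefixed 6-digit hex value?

s_0 = plaintext = 0x34B622
s_1 = Round(s_0, k_0) = 0x0EC615
s_2 = Round(s_1, k_1) = 0x9EB9BC
s_3 = Round(s_2, k_2) = 0x029784
s_4 = Round(s_3, k_3) = 0x2441EC
s_5 = Round(s_4, k_4) = 0x716729

0x9EB9BC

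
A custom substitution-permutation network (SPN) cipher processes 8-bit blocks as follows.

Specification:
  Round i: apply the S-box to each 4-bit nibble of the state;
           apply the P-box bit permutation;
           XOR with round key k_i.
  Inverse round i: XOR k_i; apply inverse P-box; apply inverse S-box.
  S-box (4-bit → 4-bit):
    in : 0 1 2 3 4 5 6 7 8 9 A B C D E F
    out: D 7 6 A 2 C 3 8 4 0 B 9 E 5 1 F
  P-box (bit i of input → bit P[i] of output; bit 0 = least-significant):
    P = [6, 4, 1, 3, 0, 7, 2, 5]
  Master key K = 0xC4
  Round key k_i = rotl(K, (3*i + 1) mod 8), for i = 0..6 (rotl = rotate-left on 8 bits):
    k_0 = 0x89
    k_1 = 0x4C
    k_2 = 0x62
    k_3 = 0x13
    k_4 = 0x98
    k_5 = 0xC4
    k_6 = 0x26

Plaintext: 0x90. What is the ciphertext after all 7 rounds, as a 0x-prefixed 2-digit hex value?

0x0D

s_0 = plaintext = 0x90
s_1 = Round(s_0, k_0) = 0xC3
s_2 = Round(s_1, k_1) = 0xF0
s_3 = Round(s_2, k_2) = 0x8D
s_4 = Round(s_3, k_3) = 0x55
s_5 = Round(s_4, k_4) = 0xB6
s_6 = Round(s_5, k_5) = 0xB5
s_7 = Round(s_6, k_6) = 0x0D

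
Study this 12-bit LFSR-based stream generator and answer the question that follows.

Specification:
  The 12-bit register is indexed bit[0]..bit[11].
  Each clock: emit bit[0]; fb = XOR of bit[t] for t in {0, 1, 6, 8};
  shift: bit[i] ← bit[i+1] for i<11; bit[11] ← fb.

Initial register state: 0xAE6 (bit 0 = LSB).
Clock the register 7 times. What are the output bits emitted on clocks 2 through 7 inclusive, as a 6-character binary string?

110011

reg_0 = 0xAE6
clock 1: out=0, reg = 0x573
clock 2: out=1, reg = 0x2B9
clock 3: out=1, reg = 0x95C
clock 4: out=0, reg = 0x4AE
clock 5: out=0, reg = 0xA57
clock 6: out=1, reg = 0xD2B
clock 7: out=1, reg = 0xE95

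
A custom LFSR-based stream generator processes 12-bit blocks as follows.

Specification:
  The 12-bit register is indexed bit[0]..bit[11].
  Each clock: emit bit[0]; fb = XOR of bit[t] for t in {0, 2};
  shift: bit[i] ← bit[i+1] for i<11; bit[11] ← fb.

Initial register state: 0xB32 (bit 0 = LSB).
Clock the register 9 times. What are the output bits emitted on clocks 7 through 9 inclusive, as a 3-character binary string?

001

reg_0 = 0xB32
clock 1: out=0, reg = 0x599
clock 2: out=1, reg = 0xACC
clock 3: out=0, reg = 0xD66
clock 4: out=0, reg = 0xEB3
clock 5: out=1, reg = 0xF59
clock 6: out=1, reg = 0xFAC
clock 7: out=0, reg = 0xFD6
clock 8: out=0, reg = 0xFEB
clock 9: out=1, reg = 0xFF5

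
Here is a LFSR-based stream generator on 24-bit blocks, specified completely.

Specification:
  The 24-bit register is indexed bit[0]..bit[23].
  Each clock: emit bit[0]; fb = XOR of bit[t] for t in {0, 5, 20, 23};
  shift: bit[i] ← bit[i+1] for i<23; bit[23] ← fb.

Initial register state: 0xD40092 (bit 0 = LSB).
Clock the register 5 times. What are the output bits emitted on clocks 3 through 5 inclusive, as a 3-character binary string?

001

reg_0 = 0xD40092
clock 1: out=0, reg = 0x6A0049
clock 2: out=1, reg = 0xB50024
clock 3: out=0, reg = 0xDA8012
clock 4: out=0, reg = 0x6D4009
clock 5: out=1, reg = 0xB6A004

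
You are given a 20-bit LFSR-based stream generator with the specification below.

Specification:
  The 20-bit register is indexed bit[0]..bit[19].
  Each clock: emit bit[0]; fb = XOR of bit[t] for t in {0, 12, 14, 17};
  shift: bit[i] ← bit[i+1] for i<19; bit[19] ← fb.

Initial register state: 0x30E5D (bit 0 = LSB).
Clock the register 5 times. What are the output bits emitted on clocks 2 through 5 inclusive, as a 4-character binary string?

0111

reg_0 = 0x30E5D
clock 1: out=1, reg = 0x1872E
clock 2: out=0, reg = 0x0C397
clock 3: out=1, reg = 0x061CB
clock 4: out=1, reg = 0x030E5
clock 5: out=1, reg = 0x01872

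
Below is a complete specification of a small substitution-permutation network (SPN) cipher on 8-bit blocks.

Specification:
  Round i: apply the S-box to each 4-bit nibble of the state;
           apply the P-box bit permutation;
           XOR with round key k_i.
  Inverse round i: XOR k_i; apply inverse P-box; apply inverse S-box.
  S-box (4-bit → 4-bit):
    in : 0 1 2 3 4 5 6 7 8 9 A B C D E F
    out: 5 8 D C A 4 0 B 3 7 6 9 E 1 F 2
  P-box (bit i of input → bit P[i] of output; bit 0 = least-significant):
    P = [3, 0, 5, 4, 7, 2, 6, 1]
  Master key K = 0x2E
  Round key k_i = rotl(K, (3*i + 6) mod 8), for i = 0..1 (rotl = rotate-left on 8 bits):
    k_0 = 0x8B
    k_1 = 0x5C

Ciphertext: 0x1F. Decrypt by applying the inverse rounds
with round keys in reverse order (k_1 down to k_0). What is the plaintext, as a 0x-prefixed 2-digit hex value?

0x83

s_0 = ciphertext = 0x1F
s_1 = InvRound(s_0, k_1) = 0x3F
s_2 = InvRound(s_1, k_0) = 0x83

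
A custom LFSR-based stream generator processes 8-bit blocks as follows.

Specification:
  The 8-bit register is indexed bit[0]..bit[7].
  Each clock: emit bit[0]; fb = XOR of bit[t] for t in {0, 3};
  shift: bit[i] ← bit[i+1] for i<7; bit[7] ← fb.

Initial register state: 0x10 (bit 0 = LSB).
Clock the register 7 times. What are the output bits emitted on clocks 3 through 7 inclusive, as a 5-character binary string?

reg_0 = 0x10
clock 1: out=0, reg = 0x08
clock 2: out=0, reg = 0x84
clock 3: out=0, reg = 0x42
clock 4: out=0, reg = 0x21
clock 5: out=1, reg = 0x90
clock 6: out=0, reg = 0x48
clock 7: out=0, reg = 0xA4

00100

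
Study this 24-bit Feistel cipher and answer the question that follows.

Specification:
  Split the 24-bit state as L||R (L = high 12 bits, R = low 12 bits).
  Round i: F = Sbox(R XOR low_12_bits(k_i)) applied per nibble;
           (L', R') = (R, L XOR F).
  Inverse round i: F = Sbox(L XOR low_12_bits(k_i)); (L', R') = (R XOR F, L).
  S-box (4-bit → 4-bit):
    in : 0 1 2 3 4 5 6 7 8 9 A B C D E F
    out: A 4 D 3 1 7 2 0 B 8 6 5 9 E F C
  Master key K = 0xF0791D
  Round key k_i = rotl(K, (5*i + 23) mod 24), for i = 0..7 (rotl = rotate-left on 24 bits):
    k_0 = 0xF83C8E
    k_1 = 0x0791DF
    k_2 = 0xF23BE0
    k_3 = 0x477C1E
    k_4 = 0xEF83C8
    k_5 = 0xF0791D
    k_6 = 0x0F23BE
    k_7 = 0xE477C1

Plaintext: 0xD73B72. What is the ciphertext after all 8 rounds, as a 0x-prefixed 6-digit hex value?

s_0 = plaintext = 0xD73B72
s_1 = Round(s_0, k_0) = 0xB72DBA
s_2 = Round(s_1, k_1) = 0xDBA255
s_3 = Round(s_2, k_2) = 0x2555ED
s_4 = Round(s_3, k_3) = 0x5EDA96
s_5 = Round(s_4, k_4) = 0xA96D92
s_6 = Round(s_5, k_5) = 0xD92B2A
s_7 = Round(s_6, k_6) = 0xB2A613
s_8 = Round(s_7, k_7) = 0x613FC7

0x613FC7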